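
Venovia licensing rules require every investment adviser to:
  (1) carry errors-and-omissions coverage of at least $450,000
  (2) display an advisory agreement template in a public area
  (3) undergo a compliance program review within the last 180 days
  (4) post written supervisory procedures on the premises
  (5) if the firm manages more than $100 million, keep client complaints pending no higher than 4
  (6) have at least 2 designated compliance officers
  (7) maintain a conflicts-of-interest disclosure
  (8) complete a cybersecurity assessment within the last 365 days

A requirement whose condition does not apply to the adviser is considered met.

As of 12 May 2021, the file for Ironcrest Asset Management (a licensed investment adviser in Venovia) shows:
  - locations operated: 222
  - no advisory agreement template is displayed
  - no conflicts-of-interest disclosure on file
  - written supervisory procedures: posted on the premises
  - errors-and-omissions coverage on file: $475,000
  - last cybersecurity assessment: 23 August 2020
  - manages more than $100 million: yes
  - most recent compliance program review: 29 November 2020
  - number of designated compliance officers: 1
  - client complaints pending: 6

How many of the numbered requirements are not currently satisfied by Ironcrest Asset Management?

1. errors-and-omissions coverage $475,000 ≥ $450,000 → met
2. advisory agreement template absent → not met
3. compliance program review 164 days ago vs limit 180 → met
4. written supervisory procedures present → met
5. condition 'manages more than $100 million' holds; client complaints pending 6 > 4 → not met
6. designated compliance officers 1 < 2 → not met
7. conflicts-of-interest disclosure absent → not met
8. cybersecurity assessment 262 days ago vs limit 365 → met
Not met: 4 of 8

4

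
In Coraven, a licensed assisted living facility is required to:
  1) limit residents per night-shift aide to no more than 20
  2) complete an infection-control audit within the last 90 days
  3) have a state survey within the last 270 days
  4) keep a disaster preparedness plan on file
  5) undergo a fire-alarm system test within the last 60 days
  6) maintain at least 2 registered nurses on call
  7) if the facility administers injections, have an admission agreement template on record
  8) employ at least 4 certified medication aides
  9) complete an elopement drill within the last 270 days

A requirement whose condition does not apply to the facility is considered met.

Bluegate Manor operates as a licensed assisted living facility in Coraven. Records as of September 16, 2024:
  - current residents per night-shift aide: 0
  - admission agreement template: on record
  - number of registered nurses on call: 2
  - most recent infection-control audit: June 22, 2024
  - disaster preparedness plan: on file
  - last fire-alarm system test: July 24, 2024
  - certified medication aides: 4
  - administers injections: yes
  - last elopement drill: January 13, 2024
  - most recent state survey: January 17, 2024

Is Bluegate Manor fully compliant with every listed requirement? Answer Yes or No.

1. residents per night-shift aide 0 ≤ 20 → met
2. infection-control audit 86 days ago vs limit 90 → met
3. state survey 243 days ago vs limit 270 → met
4. disaster preparedness plan present → met
5. fire-alarm system test 54 days ago vs limit 60 → met
6. registered nurses on call 2 ≥ 2 → met
7. condition 'administers injections' holds; admission agreement template present → met
8. certified medication aides 4 ≥ 4 → met
9. elopement drill 247 days ago vs limit 270 → met
All met.

Yes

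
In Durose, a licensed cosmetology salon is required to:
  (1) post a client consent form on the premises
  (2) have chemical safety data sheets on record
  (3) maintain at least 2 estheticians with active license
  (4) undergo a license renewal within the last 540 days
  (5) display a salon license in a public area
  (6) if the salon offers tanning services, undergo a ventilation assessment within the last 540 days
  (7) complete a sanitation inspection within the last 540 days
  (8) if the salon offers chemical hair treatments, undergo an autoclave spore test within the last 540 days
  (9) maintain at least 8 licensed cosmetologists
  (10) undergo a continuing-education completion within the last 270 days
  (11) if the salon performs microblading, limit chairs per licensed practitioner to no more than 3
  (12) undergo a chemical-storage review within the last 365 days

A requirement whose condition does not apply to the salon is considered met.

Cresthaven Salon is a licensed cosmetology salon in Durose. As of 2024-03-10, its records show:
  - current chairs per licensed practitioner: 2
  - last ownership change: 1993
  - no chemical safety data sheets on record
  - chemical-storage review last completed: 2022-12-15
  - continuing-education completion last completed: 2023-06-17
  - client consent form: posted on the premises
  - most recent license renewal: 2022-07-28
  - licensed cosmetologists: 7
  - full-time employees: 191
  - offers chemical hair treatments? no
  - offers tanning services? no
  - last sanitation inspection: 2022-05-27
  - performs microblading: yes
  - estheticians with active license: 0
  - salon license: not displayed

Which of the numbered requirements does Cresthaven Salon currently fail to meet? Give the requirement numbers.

2, 3, 4, 5, 7, 9, 12

1. client consent form present → met
2. chemical safety data sheets absent → not met
3. estheticians with active license 0 < 2 → not met
4. license renewal 591 days ago vs limit 540 → not met
5. salon license absent → not met
6. condition 'offers tanning services' does not hold → requirement n/a → met
7. sanitation inspection 653 days ago vs limit 540 → not met
8. condition 'offers chemical hair treatments' does not hold → requirement n/a → met
9. licensed cosmetologists 7 < 8 → not met
10. continuing-education completion 267 days ago vs limit 270 → met
11. condition 'performs microblading' holds; chairs per licensed practitioner 2 ≤ 3 → met
12. chemical-storage review 451 days ago vs limit 365 → not met
Not met: 2, 3, 4, 5, 7, 9, 12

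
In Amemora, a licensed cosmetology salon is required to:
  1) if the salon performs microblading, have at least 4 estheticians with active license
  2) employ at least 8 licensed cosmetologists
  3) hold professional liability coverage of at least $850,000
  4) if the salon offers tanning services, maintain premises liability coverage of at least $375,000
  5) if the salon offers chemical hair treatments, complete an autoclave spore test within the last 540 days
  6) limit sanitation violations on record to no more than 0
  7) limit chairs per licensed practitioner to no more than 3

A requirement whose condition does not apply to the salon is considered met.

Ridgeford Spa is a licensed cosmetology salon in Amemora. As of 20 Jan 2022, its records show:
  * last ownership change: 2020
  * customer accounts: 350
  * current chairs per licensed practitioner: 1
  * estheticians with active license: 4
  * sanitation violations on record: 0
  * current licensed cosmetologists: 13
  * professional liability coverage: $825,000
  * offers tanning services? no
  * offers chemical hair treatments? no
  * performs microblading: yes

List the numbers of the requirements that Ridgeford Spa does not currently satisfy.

1. condition 'performs microblading' holds; estheticians with active license 4 ≥ 4 → met
2. licensed cosmetologists 13 ≥ 8 → met
3. professional liability coverage $825,000 < $850,000 → not met
4. condition 'offers tanning services' does not hold → requirement n/a → met
5. condition 'offers chemical hair treatments' does not hold → requirement n/a → met
6. sanitation violations on record 0 ≤ 0 → met
7. chairs per licensed practitioner 1 ≤ 3 → met
Not met: 3

3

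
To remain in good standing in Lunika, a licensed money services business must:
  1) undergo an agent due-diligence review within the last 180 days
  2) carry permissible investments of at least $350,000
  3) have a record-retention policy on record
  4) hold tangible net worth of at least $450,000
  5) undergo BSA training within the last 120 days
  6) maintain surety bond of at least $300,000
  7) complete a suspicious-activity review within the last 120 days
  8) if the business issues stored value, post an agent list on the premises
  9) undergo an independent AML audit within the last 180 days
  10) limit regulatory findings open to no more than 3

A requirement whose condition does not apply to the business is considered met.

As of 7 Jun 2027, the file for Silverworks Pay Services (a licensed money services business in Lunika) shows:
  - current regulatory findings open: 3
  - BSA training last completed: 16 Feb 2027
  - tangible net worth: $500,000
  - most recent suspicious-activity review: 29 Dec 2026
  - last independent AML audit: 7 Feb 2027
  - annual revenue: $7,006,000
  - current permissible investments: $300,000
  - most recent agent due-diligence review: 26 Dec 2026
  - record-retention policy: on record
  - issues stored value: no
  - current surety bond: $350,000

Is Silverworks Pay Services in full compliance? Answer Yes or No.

1. agent due-diligence review 163 days ago vs limit 180 → met
2. permissible investments $300,000 < $350,000 → not met
3. record-retention policy present → met
4. tangible net worth $500,000 ≥ $450,000 → met
5. BSA training 111 days ago vs limit 120 → met
6. surety bond $350,000 ≥ $300,000 → met
7. suspicious-activity review 160 days ago vs limit 120 → not met
8. condition 'issues stored value' does not hold → requirement n/a → met
9. independent AML audit 120 days ago vs limit 180 → met
10. regulatory findings open 3 ≤ 3 → met
Not met: 2, 7

No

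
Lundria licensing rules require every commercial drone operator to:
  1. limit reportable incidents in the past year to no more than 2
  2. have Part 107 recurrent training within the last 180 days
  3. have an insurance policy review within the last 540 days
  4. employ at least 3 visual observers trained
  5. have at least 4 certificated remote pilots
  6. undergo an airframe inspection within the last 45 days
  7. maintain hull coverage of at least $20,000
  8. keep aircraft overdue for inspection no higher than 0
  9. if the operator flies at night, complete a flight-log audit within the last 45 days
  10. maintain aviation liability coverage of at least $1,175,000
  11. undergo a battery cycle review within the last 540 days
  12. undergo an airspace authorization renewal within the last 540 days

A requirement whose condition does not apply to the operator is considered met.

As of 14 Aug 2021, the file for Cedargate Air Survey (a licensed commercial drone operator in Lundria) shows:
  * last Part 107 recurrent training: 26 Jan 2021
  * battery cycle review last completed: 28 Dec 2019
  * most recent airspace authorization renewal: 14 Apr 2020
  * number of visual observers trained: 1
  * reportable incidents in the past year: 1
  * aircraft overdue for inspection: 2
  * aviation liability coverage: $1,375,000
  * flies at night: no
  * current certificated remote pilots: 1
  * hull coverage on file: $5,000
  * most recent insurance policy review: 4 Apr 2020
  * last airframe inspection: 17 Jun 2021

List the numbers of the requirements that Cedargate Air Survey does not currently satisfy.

1. reportable incidents in the past year 1 ≤ 2 → met
2. Part 107 recurrent training 200 days ago vs limit 180 → not met
3. insurance policy review 497 days ago vs limit 540 → met
4. visual observers trained 1 < 3 → not met
5. certificated remote pilots 1 < 4 → not met
6. airframe inspection 58 days ago vs limit 45 → not met
7. hull coverage $5,000 < $20,000 → not met
8. aircraft overdue for inspection 2 > 0 → not met
9. condition 'flies at night' does not hold → requirement n/a → met
10. aviation liability coverage $1,375,000 ≥ $1,175,000 → met
11. battery cycle review 595 days ago vs limit 540 → not met
12. airspace authorization renewal 487 days ago vs limit 540 → met
Not met: 2, 4, 5, 6, 7, 8, 11

2, 4, 5, 6, 7, 8, 11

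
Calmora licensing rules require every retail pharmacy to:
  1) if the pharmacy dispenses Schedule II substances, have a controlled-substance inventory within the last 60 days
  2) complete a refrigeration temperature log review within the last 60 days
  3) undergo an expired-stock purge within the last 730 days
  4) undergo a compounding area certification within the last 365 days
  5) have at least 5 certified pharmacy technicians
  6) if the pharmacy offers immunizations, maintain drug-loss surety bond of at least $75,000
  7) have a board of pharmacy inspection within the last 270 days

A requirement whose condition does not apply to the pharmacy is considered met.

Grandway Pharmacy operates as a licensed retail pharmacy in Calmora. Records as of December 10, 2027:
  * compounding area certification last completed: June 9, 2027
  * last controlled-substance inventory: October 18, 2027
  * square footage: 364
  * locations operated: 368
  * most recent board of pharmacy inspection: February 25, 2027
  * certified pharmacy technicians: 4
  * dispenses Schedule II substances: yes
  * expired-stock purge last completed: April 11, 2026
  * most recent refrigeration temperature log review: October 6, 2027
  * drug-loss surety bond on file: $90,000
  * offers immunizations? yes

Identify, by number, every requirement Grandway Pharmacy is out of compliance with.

1. condition 'dispenses Schedule II substances' holds; controlled-substance inventory 53 days ago vs limit 60 → met
2. refrigeration temperature log review 65 days ago vs limit 60 → not met
3. expired-stock purge 608 days ago vs limit 730 → met
4. compounding area certification 184 days ago vs limit 365 → met
5. certified pharmacy technicians 4 < 5 → not met
6. condition 'offers immunizations' holds; drug-loss surety bond $90,000 ≥ $75,000 → met
7. board of pharmacy inspection 288 days ago vs limit 270 → not met
Not met: 2, 5, 7

2, 5, 7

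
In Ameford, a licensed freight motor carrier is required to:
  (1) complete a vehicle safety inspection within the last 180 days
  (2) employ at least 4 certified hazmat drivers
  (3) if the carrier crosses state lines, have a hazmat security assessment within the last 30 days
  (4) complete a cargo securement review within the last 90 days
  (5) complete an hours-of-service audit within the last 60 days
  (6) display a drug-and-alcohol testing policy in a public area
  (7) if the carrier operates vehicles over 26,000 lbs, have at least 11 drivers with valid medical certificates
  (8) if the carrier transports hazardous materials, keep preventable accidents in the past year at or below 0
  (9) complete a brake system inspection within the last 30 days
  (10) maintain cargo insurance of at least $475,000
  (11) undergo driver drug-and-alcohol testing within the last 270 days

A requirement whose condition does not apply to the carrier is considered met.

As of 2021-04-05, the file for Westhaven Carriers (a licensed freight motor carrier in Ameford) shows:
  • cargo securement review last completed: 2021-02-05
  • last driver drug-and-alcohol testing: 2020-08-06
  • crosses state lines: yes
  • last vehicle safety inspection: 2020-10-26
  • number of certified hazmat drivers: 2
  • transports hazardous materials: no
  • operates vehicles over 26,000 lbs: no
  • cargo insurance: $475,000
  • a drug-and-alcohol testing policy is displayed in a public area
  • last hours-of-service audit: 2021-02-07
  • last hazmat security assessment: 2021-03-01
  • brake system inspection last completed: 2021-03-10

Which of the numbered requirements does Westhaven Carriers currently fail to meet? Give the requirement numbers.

2, 3

1. vehicle safety inspection 161 days ago vs limit 180 → met
2. certified hazmat drivers 2 < 4 → not met
3. condition 'crosses state lines' holds; hazmat security assessment 35 days ago vs limit 30 → not met
4. cargo securement review 59 days ago vs limit 90 → met
5. hours-of-service audit 57 days ago vs limit 60 → met
6. drug-and-alcohol testing policy present → met
7. condition 'operates vehicles over 26,000 lbs' does not hold → requirement n/a → met
8. condition 'transports hazardous materials' does not hold → requirement n/a → met
9. brake system inspection 26 days ago vs limit 30 → met
10. cargo insurance $475,000 ≥ $475,000 → met
11. driver drug-and-alcohol testing 242 days ago vs limit 270 → met
Not met: 2, 3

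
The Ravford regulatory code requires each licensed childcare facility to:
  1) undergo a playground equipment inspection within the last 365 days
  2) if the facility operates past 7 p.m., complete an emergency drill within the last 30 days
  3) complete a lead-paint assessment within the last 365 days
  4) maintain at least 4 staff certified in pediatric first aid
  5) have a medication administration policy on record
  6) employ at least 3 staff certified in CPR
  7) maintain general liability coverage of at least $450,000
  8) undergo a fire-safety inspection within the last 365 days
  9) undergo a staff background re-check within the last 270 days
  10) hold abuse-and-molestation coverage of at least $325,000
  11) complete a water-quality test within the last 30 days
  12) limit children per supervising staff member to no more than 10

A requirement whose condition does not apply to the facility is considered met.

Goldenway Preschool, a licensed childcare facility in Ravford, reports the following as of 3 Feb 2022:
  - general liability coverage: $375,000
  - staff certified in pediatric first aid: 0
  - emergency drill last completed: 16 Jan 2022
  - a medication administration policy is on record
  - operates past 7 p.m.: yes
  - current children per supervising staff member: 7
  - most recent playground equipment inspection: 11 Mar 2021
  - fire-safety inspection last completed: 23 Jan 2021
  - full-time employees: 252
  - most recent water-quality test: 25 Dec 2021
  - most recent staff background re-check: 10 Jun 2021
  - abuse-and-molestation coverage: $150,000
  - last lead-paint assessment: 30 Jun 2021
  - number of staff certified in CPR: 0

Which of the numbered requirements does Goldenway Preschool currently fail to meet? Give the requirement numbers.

1. playground equipment inspection 329 days ago vs limit 365 → met
2. condition 'operates past 7 p.m.' holds; emergency drill 18 days ago vs limit 30 → met
3. lead-paint assessment 218 days ago vs limit 365 → met
4. staff certified in pediatric first aid 0 < 4 → not met
5. medication administration policy present → met
6. staff certified in CPR 0 < 3 → not met
7. general liability coverage $375,000 < $450,000 → not met
8. fire-safety inspection 376 days ago vs limit 365 → not met
9. staff background re-check 238 days ago vs limit 270 → met
10. abuse-and-molestation coverage $150,000 < $325,000 → not met
11. water-quality test 40 days ago vs limit 30 → not met
12. children per supervising staff member 7 ≤ 10 → met
Not met: 4, 6, 7, 8, 10, 11

4, 6, 7, 8, 10, 11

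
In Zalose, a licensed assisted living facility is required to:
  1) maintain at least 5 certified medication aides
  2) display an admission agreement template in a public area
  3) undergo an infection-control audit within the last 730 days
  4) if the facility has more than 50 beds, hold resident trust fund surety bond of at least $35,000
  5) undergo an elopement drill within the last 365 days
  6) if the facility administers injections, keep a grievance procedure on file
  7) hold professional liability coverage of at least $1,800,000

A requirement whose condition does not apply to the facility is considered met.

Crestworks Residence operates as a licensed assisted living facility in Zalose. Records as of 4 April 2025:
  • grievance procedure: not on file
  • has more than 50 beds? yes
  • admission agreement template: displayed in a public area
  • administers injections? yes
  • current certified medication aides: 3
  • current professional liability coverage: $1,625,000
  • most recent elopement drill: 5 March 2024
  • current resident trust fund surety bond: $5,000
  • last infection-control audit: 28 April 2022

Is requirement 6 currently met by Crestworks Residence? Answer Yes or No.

No

6. condition 'administers injections' holds; grievance procedure absent → not met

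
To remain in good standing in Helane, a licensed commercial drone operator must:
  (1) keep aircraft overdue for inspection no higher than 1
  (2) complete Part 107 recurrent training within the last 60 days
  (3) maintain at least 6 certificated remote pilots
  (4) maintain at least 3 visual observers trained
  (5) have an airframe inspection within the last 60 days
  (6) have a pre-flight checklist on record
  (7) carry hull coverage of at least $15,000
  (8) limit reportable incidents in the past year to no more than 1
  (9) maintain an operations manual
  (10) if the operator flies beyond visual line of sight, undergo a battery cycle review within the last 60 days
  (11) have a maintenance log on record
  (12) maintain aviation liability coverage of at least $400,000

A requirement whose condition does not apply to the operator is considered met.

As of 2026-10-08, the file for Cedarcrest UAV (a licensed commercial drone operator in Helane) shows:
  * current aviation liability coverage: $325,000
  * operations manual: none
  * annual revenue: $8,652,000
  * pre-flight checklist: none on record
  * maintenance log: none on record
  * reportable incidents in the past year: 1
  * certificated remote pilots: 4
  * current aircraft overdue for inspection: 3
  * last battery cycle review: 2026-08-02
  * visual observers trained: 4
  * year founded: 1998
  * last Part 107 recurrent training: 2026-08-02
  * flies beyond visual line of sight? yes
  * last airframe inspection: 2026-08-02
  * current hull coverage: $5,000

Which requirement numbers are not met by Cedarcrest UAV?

1, 2, 3, 5, 6, 7, 9, 10, 11, 12

1. aircraft overdue for inspection 3 > 1 → not met
2. Part 107 recurrent training 67 days ago vs limit 60 → not met
3. certificated remote pilots 4 < 6 → not met
4. visual observers trained 4 ≥ 3 → met
5. airframe inspection 67 days ago vs limit 60 → not met
6. pre-flight checklist absent → not met
7. hull coverage $5,000 < $15,000 → not met
8. reportable incidents in the past year 1 ≤ 1 → met
9. operations manual absent → not met
10. condition 'flies beyond visual line of sight' holds; battery cycle review 67 days ago vs limit 60 → not met
11. maintenance log absent → not met
12. aviation liability coverage $325,000 < $400,000 → not met
Not met: 1, 2, 3, 5, 6, 7, 9, 10, 11, 12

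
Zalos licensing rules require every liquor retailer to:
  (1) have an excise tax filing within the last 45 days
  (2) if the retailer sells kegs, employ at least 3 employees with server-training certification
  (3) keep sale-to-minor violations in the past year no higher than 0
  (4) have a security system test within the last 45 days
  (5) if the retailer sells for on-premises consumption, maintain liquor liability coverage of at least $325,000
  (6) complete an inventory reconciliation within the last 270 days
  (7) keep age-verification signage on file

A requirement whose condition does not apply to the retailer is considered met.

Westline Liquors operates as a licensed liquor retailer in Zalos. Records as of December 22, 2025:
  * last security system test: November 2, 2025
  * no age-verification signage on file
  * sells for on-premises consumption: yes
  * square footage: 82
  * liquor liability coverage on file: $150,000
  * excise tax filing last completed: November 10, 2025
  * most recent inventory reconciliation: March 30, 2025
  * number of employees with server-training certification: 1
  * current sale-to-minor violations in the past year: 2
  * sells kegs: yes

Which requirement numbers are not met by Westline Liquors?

2, 3, 4, 5, 7

1. excise tax filing 42 days ago vs limit 45 → met
2. condition 'sells kegs' holds; employees with server-training certification 1 < 3 → not met
3. sale-to-minor violations in the past year 2 > 0 → not met
4. security system test 50 days ago vs limit 45 → not met
5. condition 'sells for on-premises consumption' holds; liquor liability coverage $150,000 < $325,000 → not met
6. inventory reconciliation 267 days ago vs limit 270 → met
7. age-verification signage absent → not met
Not met: 2, 3, 4, 5, 7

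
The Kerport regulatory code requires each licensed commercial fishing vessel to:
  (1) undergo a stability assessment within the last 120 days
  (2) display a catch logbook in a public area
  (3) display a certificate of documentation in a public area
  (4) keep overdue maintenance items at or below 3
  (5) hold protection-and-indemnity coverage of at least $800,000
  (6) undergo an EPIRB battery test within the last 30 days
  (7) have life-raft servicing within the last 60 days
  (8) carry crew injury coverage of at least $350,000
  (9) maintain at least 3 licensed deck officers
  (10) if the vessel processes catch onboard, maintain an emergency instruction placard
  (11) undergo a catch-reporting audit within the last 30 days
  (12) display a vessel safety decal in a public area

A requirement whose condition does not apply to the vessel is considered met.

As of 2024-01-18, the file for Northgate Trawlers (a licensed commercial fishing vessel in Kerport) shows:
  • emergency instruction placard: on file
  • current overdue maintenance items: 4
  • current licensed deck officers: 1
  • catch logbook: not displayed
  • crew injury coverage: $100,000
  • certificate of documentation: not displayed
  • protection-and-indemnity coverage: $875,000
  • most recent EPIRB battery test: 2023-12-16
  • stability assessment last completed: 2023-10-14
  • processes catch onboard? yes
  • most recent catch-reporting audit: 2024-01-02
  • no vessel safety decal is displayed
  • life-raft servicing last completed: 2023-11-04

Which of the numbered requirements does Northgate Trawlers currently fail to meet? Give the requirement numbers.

1. stability assessment 96 days ago vs limit 120 → met
2. catch logbook absent → not met
3. certificate of documentation absent → not met
4. overdue maintenance items 4 > 3 → not met
5. protection-and-indemnity coverage $875,000 ≥ $800,000 → met
6. EPIRB battery test 33 days ago vs limit 30 → not met
7. life-raft servicing 75 days ago vs limit 60 → not met
8. crew injury coverage $100,000 < $350,000 → not met
9. licensed deck officers 1 < 3 → not met
10. condition 'processes catch onboard' holds; emergency instruction placard present → met
11. catch-reporting audit 16 days ago vs limit 30 → met
12. vessel safety decal absent → not met
Not met: 2, 3, 4, 6, 7, 8, 9, 12

2, 3, 4, 6, 7, 8, 9, 12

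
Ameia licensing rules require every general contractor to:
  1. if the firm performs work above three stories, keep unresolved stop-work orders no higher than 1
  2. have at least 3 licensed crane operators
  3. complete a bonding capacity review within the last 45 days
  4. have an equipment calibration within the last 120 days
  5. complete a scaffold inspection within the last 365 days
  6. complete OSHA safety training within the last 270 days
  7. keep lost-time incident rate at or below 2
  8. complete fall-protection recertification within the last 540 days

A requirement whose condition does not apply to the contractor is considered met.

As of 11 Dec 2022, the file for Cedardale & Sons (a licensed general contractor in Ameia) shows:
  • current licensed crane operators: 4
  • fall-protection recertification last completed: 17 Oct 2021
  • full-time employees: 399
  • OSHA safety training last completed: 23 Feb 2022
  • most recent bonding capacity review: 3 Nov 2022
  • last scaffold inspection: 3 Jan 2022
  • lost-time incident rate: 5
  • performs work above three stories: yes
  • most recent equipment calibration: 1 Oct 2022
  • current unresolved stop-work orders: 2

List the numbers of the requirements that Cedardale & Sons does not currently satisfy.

1, 6, 7

1. condition 'performs work above three stories' holds; unresolved stop-work orders 2 > 1 → not met
2. licensed crane operators 4 ≥ 3 → met
3. bonding capacity review 38 days ago vs limit 45 → met
4. equipment calibration 71 days ago vs limit 120 → met
5. scaffold inspection 342 days ago vs limit 365 → met
6. OSHA safety training 291 days ago vs limit 270 → not met
7. lost-time incident rate 5 > 2 → not met
8. fall-protection recertification 420 days ago vs limit 540 → met
Not met: 1, 6, 7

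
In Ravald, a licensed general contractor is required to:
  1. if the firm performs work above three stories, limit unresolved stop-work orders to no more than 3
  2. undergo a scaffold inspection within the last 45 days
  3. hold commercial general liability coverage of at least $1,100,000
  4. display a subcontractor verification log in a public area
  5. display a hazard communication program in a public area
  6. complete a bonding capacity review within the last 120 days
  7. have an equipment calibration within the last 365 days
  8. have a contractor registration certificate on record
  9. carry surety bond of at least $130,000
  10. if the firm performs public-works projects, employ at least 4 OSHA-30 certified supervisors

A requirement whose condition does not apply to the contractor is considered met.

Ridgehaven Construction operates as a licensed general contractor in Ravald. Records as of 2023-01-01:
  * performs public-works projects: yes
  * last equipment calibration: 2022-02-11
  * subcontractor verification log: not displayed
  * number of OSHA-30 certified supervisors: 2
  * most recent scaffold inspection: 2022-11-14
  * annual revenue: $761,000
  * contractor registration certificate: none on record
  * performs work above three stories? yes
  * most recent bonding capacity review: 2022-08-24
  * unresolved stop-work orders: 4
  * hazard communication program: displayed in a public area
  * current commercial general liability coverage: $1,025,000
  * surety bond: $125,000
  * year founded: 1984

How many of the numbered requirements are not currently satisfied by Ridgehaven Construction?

1. condition 'performs work above three stories' holds; unresolved stop-work orders 4 > 3 → not met
2. scaffold inspection 48 days ago vs limit 45 → not met
3. commercial general liability coverage $1,025,000 < $1,100,000 → not met
4. subcontractor verification log absent → not met
5. hazard communication program present → met
6. bonding capacity review 130 days ago vs limit 120 → not met
7. equipment calibration 324 days ago vs limit 365 → met
8. contractor registration certificate absent → not met
9. surety bond $125,000 < $130,000 → not met
10. condition 'performs public-works projects' holds; OSHA-30 certified supervisors 2 < 4 → not met
Not met: 8 of 10

8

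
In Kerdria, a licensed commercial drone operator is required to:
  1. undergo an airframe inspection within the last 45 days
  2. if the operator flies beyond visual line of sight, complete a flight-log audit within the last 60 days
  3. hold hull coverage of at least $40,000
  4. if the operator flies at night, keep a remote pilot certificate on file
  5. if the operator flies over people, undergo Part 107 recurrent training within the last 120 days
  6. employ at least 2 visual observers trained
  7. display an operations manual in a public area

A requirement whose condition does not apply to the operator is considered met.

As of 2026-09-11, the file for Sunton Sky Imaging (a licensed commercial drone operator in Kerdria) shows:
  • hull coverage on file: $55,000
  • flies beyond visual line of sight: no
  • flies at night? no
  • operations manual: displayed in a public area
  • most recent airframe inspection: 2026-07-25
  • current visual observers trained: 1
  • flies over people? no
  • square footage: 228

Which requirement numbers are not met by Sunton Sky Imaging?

1. airframe inspection 48 days ago vs limit 45 → not met
2. condition 'flies beyond visual line of sight' does not hold → requirement n/a → met
3. hull coverage $55,000 ≥ $40,000 → met
4. condition 'flies at night' does not hold → requirement n/a → met
5. condition 'flies over people' does not hold → requirement n/a → met
6. visual observers trained 1 < 2 → not met
7. operations manual present → met
Not met: 1, 6

1, 6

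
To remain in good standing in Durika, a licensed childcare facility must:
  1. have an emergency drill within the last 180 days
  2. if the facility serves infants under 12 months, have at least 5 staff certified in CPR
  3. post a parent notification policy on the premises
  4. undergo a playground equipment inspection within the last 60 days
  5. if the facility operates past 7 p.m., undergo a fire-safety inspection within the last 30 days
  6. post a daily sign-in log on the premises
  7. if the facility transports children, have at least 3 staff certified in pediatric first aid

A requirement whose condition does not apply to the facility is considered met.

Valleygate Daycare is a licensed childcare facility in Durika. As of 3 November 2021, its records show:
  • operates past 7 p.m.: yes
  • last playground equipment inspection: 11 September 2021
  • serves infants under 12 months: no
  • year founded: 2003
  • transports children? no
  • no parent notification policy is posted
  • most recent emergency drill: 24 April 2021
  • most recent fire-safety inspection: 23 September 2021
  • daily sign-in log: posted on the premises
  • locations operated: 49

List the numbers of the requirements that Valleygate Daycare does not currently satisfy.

1. emergency drill 193 days ago vs limit 180 → not met
2. condition 'serves infants under 12 months' does not hold → requirement n/a → met
3. parent notification policy absent → not met
4. playground equipment inspection 53 days ago vs limit 60 → met
5. condition 'operates past 7 p.m.' holds; fire-safety inspection 41 days ago vs limit 30 → not met
6. daily sign-in log present → met
7. condition 'transports children' does not hold → requirement n/a → met
Not met: 1, 3, 5

1, 3, 5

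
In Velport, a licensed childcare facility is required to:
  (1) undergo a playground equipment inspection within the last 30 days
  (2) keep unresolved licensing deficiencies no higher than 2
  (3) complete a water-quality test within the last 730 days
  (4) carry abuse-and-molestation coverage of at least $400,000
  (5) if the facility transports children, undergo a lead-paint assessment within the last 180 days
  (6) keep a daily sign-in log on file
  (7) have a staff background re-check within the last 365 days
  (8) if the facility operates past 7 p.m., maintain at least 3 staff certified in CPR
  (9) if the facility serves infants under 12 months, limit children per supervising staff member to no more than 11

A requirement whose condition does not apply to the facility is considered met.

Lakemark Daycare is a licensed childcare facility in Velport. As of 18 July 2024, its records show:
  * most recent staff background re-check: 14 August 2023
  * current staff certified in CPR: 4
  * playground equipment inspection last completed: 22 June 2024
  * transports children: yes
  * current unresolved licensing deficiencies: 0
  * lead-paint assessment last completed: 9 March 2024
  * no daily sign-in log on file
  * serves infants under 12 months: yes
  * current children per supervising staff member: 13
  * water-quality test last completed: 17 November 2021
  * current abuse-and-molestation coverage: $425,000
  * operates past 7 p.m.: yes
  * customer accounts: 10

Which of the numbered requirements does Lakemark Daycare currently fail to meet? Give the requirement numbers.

1. playground equipment inspection 26 days ago vs limit 30 → met
2. unresolved licensing deficiencies 0 ≤ 2 → met
3. water-quality test 974 days ago vs limit 730 → not met
4. abuse-and-molestation coverage $425,000 ≥ $400,000 → met
5. condition 'transports children' holds; lead-paint assessment 131 days ago vs limit 180 → met
6. daily sign-in log absent → not met
7. staff background re-check 339 days ago vs limit 365 → met
8. condition 'operates past 7 p.m.' holds; staff certified in CPR 4 ≥ 3 → met
9. condition 'serves infants under 12 months' holds; children per supervising staff member 13 > 11 → not met
Not met: 3, 6, 9

3, 6, 9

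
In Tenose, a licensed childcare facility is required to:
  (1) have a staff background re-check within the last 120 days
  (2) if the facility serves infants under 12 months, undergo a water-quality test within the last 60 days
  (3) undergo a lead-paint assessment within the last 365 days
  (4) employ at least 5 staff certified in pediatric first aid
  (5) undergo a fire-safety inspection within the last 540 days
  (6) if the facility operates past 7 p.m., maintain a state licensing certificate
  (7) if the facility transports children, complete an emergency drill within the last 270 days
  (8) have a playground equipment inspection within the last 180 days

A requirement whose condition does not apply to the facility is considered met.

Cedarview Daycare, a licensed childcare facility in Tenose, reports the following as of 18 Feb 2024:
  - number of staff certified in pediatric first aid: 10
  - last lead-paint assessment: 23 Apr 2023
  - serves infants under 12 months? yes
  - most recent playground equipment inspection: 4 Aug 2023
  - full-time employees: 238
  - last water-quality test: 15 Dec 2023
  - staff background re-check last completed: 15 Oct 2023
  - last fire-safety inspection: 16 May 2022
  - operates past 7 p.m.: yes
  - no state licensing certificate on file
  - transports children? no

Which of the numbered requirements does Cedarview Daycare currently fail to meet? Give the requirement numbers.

1. staff background re-check 126 days ago vs limit 120 → not met
2. condition 'serves infants under 12 months' holds; water-quality test 65 days ago vs limit 60 → not met
3. lead-paint assessment 301 days ago vs limit 365 → met
4. staff certified in pediatric first aid 10 ≥ 5 → met
5. fire-safety inspection 643 days ago vs limit 540 → not met
6. condition 'operates past 7 p.m.' holds; state licensing certificate absent → not met
7. condition 'transports children' does not hold → requirement n/a → met
8. playground equipment inspection 198 days ago vs limit 180 → not met
Not met: 1, 2, 5, 6, 8

1, 2, 5, 6, 8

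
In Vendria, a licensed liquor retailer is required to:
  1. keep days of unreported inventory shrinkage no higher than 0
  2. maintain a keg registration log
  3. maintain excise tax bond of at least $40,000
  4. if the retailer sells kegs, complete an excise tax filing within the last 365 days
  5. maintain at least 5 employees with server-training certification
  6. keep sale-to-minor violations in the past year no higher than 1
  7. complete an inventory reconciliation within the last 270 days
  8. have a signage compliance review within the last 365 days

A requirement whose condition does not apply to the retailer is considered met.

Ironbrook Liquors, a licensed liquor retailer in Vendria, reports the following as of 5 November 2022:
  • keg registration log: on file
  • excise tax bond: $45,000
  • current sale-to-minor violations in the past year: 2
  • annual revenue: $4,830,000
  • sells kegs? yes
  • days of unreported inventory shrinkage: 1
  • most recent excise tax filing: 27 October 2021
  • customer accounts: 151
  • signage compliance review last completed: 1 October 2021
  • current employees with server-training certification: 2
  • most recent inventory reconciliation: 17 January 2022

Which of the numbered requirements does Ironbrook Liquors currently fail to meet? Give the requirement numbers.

1. days of unreported inventory shrinkage 1 > 0 → not met
2. keg registration log present → met
3. excise tax bond $45,000 ≥ $40,000 → met
4. condition 'sells kegs' holds; excise tax filing 374 days ago vs limit 365 → not met
5. employees with server-training certification 2 < 5 → not met
6. sale-to-minor violations in the past year 2 > 1 → not met
7. inventory reconciliation 292 days ago vs limit 270 → not met
8. signage compliance review 400 days ago vs limit 365 → not met
Not met: 1, 4, 5, 6, 7, 8

1, 4, 5, 6, 7, 8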